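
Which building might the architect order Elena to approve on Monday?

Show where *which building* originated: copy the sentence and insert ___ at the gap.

Which building might the architect order Elena to approve ___ on Monday?

Pre-movement form: The architect might order Elena to approve which building on Monday.
The filler 'which building' is interpreted as the direct object of 'approve'. The gap is right after 'approve'.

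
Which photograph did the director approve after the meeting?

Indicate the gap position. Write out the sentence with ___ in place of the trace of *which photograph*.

Which photograph did the director approve ___ after the meeting?

Underlying clause: The director did approve which photograph after the meeting.
'which photograph' is the direct object of 'approve'. The gap is right after 'approve'.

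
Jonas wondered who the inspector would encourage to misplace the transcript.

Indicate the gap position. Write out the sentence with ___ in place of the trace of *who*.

Jonas wondered who the inspector would encourage ___ to misplace the transcript.

Pre-movement form: The inspector would encourage who to misplace the transcript.
'who' is the direct object of 'encourage'. The gap is right after 'encourage'.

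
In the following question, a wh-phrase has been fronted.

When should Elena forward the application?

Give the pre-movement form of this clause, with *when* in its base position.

Elena should forward the application when.

The filler 'when' is interpreted as the temporal adjunct. Fronting leaves a gap immediately after 'application':
When should Elena forward the application ___?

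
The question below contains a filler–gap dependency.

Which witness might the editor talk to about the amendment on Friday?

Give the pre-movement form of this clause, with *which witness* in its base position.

The editor might talk to which witness about the amendment on Friday.

'which witness' functions as the object of the preposition 'to'. Wh-movement fronts it, leaving a gap right after 'to':
Which witness might the editor talk to ___ about the amendment on Friday?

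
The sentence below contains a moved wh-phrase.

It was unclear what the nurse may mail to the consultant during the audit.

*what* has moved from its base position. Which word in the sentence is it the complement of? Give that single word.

mail

Pre-movement form: The nurse may mail what to the consultant during the audit.
'what' functions as the direct object of 'mail'. It moves to the left edge, and the trace sits right after 'mail':
It was unclear what the nurse may mail ___ to the consultant during the audit.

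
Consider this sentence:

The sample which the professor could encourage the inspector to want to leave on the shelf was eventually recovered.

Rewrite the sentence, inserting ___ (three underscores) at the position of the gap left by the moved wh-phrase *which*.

'which' functions as the direct object of 'leave'. The gap is right after 'leave'.

The sample which the professor could encourage the inspector to want to leave ___ on the shelf was eventually recovered.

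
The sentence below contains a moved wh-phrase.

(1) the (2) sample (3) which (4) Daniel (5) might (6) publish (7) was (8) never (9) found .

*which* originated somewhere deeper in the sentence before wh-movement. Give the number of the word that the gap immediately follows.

The filler 'which' is interpreted as the direct object of 'publish'. It moves to the left edge, and the trace sits right after 'publish':
The sample which Daniel might publish ___ was never found.
'publish' is word 6.

6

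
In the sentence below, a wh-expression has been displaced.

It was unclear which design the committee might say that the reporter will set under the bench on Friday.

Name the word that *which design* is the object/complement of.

Before movement: The committee might say that the reporter will set which design under the bench on Friday.
'which design' is the direct object of 'set'. Fronting leaves a gap immediately after 'set':
It was unclear which design the committee might say that the reporter will set ___ under the bench on Friday.

set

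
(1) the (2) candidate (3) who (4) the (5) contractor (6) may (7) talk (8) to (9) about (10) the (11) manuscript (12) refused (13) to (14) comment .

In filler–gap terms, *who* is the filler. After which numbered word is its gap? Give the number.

8

'who' is the object of the preposition 'to'. It moves to the left edge, and the trace sits right after 'to':
The candidate who the contractor may talk to ___ about the manuscript refused to comment.
'to' is word 8.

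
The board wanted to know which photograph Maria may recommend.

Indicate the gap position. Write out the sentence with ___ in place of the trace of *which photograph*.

The board wanted to know which photograph Maria may recommend ___.

Pre-movement form: Maria may recommend which photograph.
The filler 'which photograph' is interpreted as the direct object of 'recommend'. The gap is right after 'recommend'.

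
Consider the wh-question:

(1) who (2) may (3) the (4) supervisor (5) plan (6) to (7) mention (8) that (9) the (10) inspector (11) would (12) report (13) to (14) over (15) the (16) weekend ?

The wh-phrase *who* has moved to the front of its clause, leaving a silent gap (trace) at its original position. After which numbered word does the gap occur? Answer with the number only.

13

Pre-movement form: The supervisor may plan to mention that the inspector would report to who over the weekend.
'who' functions as the object of the preposition 'to'. Wh-movement fronts it, leaving a gap right after 'to':
Who may the supervisor plan to mention that the inspector would report to ___ over the weekend?
'to' is word 13.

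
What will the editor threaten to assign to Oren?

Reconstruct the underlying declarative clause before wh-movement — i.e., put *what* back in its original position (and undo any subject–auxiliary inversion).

The editor will threaten to assign what to Oren.

'what' is the direct object of 'assign'. Wh-movement fronts it, leaving a gap right after 'assign':
What will the editor threaten to assign ___ to Oren?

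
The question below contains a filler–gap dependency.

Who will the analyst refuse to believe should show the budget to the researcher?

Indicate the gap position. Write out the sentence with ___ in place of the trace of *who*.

In situ: The analyst will refuse to believe who should show the budget to the researcher.
'who' is the subject of the clause embedded under 'believe'. The gap is right after 'believe'.

Who will the analyst refuse to believe ___ should show the budget to the researcher?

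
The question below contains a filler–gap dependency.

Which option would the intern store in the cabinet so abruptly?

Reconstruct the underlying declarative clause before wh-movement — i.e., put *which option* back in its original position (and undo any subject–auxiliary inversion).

The intern would store which option in the cabinet so abruptly.

The filler 'which option' is interpreted as the direct object of 'store'. Wh-movement fronts it, leaving a gap right after 'store':
Which option would the intern store ___ in the cabinet so abruptly?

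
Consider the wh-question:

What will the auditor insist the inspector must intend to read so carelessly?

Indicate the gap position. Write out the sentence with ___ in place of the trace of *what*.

Pre-movement form: The auditor will insist the inspector must intend to read what so carelessly.
'what' functions as the direct object of 'read'. The gap is right after 'read'.

What will the auditor insist the inspector must intend to read ___ so carelessly?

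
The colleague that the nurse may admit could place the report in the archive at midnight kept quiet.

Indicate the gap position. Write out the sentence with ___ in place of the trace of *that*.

The colleague that the nurse may admit ___ could place the report in the archive at midnight kept quiet.

The filler 'that' is interpreted as the subject of the clause embedded under 'admit'. The gap is right after 'admit'.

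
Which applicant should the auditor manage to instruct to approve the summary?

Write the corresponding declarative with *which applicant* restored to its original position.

The auditor should manage to instruct which applicant to approve the summary.

The filler 'which applicant' is interpreted as the direct object of 'instruct'. Fronting leaves a gap immediately after 'instruct':
Which applicant should the auditor manage to instruct ___ to approve the summary?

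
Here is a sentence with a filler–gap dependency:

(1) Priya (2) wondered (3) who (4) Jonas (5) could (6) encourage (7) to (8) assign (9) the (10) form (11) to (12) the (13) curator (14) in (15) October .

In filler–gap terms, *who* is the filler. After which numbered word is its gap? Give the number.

6

Pre-movement form: Jonas could encourage who to assign the form to the curator in October.
'who' functions as the direct object of 'encourage'. Wh-movement fronts it, leaving a gap right after 'encourage':
Priya wondered who Jonas could encourage ___ to assign the form to the curator in October.
'encourage' is word 6.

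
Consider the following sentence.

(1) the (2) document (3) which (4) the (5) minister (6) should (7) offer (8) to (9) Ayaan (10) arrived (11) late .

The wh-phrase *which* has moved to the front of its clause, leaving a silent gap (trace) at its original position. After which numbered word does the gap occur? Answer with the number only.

The filler 'which' is interpreted as the direct object of 'offer'. Wh-movement fronts it, leaving a gap right after 'offer':
The document which the minister should offer ___ to Ayaan arrived late.
'offer' is word 7.

7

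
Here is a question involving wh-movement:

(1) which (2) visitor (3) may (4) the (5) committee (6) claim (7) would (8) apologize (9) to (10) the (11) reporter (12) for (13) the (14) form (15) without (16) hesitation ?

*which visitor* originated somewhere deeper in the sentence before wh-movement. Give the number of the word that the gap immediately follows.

6

Pre-movement form: The committee may claim which visitor would apologize to the reporter for the form without hesitation.
'which visitor' is the subject of the clause embedded under 'claim'. Wh-movement fronts it, leaving a gap right after 'claim':
Which visitor may the committee claim ___ would apologize to the reporter for the form without hesitation?
'claim' is word 6.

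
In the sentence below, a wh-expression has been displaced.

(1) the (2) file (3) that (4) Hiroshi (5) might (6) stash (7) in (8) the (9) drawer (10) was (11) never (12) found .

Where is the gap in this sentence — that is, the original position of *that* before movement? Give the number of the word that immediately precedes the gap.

'that' functions as the direct object of 'stash'. It moves to the left edge, and the trace sits right after 'stash':
The file that Hiroshi might stash ___ in the drawer was never found.
'stash' is word 6.

6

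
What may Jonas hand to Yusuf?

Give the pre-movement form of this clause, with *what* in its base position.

'what' functions as the direct object of 'hand'. Fronting leaves a gap immediately after 'hand':
What may Jonas hand ___ to Yusuf?

Jonas may hand what to Yusuf.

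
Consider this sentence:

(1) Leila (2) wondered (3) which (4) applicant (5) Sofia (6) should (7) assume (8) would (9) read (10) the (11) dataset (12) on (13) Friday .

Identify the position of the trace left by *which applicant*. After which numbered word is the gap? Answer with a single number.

Underlying clause: Sofia should assume which applicant would read the dataset on Friday.
'which applicant' functions as the subject of the clause embedded under 'assume'. Wh-movement fronts it, leaving a gap right after 'assume':
Leila wondered which applicant Sofia should assume ___ would read the dataset on Friday.
'assume' is word 7.

7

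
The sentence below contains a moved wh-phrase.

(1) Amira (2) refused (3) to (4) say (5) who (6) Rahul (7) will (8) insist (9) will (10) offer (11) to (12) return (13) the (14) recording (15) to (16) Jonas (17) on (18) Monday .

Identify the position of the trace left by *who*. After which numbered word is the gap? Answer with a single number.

8

In situ: Rahul will insist who will offer to return the recording to Jonas on Monday.
The filler 'who' is interpreted as the subject of the clause embedded under 'insist'. It moves to the left edge, and the trace sits right after 'insist':
Amira refused to say who Rahul will insist ___ will offer to return the recording to Jonas on Monday.
'insist' is word 8.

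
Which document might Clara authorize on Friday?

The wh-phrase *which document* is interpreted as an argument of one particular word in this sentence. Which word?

Before movement: Clara might authorize which document on Friday.
'which document' functions as the direct object of 'authorize'. Fronting leaves a gap immediately after 'authorize':
Which document might Clara authorize ___ on Friday?

authorize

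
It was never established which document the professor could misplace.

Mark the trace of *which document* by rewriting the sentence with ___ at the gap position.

It was never established which document the professor could misplace ___.

Underlying clause: The professor could misplace which document.
'which document' is the direct object of 'misplace'. The gap is right after 'misplace'.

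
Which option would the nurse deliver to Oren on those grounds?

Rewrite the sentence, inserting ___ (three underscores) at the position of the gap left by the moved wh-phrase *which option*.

Underlying clause: The nurse would deliver which option to Oren on those grounds.
The filler 'which option' is interpreted as the direct object of 'deliver'. The gap is right after 'deliver'.

Which option would the nurse deliver ___ to Oren on those grounds?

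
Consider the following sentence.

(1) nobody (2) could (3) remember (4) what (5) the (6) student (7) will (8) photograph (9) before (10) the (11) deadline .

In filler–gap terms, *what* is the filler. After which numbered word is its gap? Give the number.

Pre-movement form: The student will photograph what before the deadline.
'what' is the direct object of 'photograph'. Fronting leaves a gap immediately after 'photograph':
Nobody could remember what the student will photograph ___ before the deadline.
'photograph' is word 8.

8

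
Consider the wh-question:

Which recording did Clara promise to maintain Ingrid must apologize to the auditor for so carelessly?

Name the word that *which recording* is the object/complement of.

for

Pre-movement form: Clara did promise to maintain Ingrid must apologize to the auditor for which recording so carelessly.
The filler 'which recording' is interpreted as the object of the preposition 'for'. Fronting leaves a gap immediately after 'for':
Which recording did Clara promise to maintain Ingrid must apologize to the auditor for ___ so carelessly?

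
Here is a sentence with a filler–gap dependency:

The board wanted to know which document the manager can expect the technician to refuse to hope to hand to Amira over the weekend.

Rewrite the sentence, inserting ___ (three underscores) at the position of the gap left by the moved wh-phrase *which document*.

The board wanted to know which document the manager can expect the technician to refuse to hope to hand ___ to Amira over the weekend.

Pre-movement form: The manager can expect the technician to refuse to hope to hand which document to Amira over the weekend.
'which document' is the direct object of 'hand'. The gap is right after 'hand'.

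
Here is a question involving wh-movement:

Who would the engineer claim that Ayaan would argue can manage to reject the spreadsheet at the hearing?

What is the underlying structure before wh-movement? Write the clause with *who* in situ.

The engineer would claim that Ayaan would argue who can manage to reject the spreadsheet at the hearing.

'who' is the subject of the clause embedded under 'argue'. It moves to the left edge, and the trace sits right after 'argue':
Who would the engineer claim that Ayaan would argue ___ can manage to reject the spreadsheet at the hearing?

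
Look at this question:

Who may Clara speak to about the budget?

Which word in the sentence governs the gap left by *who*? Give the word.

to

In situ: Clara may speak to who about the budget.
'who' functions as the object of the preposition 'to'. It moves to the left edge, and the trace sits right after 'to':
Who may Clara speak to ___ about the budget?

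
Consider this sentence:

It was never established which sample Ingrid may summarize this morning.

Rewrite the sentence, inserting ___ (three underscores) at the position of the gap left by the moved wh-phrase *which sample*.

Pre-movement form: Ingrid may summarize which sample this morning.
'which sample' is the direct object of 'summarize'. The gap is right after 'summarize'.

It was never established which sample Ingrid may summarize ___ this morning.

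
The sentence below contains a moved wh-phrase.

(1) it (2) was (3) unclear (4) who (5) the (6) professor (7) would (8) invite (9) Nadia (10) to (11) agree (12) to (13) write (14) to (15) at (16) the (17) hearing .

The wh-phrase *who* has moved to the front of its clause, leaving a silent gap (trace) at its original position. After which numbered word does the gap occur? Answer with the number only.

14

Pre-movement form: The professor would invite Nadia to agree to write to who at the hearing.
'who' is the object of the preposition 'to'. Fronting leaves a gap immediately after 'to':
It was unclear who the professor would invite Nadia to agree to write to ___ at the hearing.
'to' is word 14.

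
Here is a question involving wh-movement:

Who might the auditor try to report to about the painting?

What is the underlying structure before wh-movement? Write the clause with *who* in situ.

The auditor might try to report to who about the painting.

The filler 'who' is interpreted as the object of the preposition 'to'. Fronting leaves a gap immediately after 'to':
Who might the auditor try to report to ___ about the painting?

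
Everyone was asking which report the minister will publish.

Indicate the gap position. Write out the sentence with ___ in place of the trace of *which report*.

Everyone was asking which report the minister will publish ___.

Underlying clause: The minister will publish which report.
The filler 'which report' is interpreted as the direct object of 'publish'. The gap is right after 'publish'.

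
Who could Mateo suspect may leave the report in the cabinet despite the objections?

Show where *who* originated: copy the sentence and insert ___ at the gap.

Pre-movement form: Mateo could suspect who may leave the report in the cabinet despite the objections.
'who' functions as the subject of the clause embedded under 'suspect'. The gap is right after 'suspect'.

Who could Mateo suspect ___ may leave the report in the cabinet despite the objections?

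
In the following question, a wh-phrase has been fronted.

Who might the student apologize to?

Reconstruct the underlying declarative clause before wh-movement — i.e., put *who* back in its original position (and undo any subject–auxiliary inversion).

'who' functions as the object of the preposition 'to'. It moves to the left edge, and the trace sits right after 'to':
Who might the student apologize to ___?

The student might apologize to who.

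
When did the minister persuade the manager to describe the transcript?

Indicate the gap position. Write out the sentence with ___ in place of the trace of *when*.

When did the minister persuade the manager to describe the transcript ___?

Pre-movement form: The minister did persuade the manager to describe the transcript when.
'when' is the temporal adjunct. The gap is right after 'transcript'.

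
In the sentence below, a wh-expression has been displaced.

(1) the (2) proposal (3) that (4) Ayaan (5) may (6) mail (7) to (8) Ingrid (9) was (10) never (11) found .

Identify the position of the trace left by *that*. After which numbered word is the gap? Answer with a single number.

The filler 'that' is interpreted as the direct object of 'mail'. It moves to the left edge, and the trace sits right after 'mail':
The proposal that Ayaan may mail ___ to Ingrid was never found.
'mail' is word 6.

6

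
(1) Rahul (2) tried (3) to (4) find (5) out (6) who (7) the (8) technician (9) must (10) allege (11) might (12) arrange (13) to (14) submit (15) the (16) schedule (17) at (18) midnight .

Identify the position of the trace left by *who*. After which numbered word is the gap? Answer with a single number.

In situ: The technician must allege who might arrange to submit the schedule at midnight.
The filler 'who' is interpreted as the subject of the clause embedded under 'allege'. Fronting leaves a gap immediately after 'allege':
Rahul tried to find out who the technician must allege ___ might arrange to submit the schedule at midnight.
'allege' is word 10.

10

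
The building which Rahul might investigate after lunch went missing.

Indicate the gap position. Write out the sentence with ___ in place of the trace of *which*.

The building which Rahul might investigate ___ after lunch went missing.

'which' functions as the direct object of 'investigate'. The gap is right after 'investigate'.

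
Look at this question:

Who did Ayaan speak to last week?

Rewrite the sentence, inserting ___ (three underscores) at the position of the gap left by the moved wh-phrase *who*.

Who did Ayaan speak to ___ last week?

In situ: Ayaan did speak to who last week.
'who' is the object of the preposition 'to'. The gap is right after 'to'.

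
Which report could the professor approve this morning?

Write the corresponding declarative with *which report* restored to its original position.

The professor could approve which report this morning.

'which report' functions as the direct object of 'approve'. Fronting leaves a gap immediately after 'approve':
Which report could the professor approve ___ this morning?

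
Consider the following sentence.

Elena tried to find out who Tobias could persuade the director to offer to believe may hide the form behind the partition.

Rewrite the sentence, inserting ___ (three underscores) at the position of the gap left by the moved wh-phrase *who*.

Elena tried to find out who Tobias could persuade the director to offer to believe ___ may hide the form behind the partition.

In situ: Tobias could persuade the director to offer to believe who may hide the form behind the partition.
The filler 'who' is interpreted as the subject of the clause embedded under 'believe'. The gap is right after 'believe'.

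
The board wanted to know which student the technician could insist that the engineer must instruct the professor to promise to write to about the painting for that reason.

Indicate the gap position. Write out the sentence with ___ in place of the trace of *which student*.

The board wanted to know which student the technician could insist that the engineer must instruct the professor to promise to write to ___ about the painting for that reason.

Pre-movement form: The technician could insist that the engineer must instruct the professor to promise to write to which student about the painting for that reason.
'which student' functions as the object of the preposition 'to'. The gap is right after 'to'.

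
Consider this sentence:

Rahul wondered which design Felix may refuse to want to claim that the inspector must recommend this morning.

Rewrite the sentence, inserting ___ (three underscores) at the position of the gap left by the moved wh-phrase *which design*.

Rahul wondered which design Felix may refuse to want to claim that the inspector must recommend ___ this morning.

In situ: Felix may refuse to want to claim that the inspector must recommend which design this morning.
The filler 'which design' is interpreted as the direct object of 'recommend'. The gap is right after 'recommend'.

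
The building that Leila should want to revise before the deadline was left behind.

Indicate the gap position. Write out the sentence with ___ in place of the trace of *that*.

The building that Leila should want to revise ___ before the deadline was left behind.

'that' functions as the direct object of 'revise'. The gap is right after 'revise'.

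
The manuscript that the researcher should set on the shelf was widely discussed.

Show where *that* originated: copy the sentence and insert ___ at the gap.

The manuscript that the researcher should set ___ on the shelf was widely discussed.

The filler 'that' is interpreted as the direct object of 'set'. The gap is right after 'set'.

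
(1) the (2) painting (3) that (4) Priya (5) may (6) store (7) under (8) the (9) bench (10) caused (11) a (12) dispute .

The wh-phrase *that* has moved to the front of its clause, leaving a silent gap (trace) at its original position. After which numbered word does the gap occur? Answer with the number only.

6

'that' is the direct object of 'store'. Fronting leaves a gap immediately after 'store':
The painting that Priya may store ___ under the bench caused a dispute.
'store' is word 6.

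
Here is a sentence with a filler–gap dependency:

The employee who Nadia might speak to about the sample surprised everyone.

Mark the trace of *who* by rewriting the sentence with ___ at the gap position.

The filler 'who' is interpreted as the object of the preposition 'to'. The gap is right after 'to'.

The employee who Nadia might speak to ___ about the sample surprised everyone.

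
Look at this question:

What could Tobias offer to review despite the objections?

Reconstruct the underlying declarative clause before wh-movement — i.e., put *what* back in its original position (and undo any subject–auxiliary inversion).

'what' is the direct object of 'review'. Fronting leaves a gap immediately after 'review':
What could Tobias offer to review ___ despite the objections?

Tobias could offer to review what despite the objections.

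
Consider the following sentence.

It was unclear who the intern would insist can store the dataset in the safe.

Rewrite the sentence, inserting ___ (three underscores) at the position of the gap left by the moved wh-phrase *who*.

It was unclear who the intern would insist ___ can store the dataset in the safe.

Pre-movement form: The intern would insist who can store the dataset in the safe.
'who' functions as the subject of the clause embedded under 'insist'. The gap is right after 'insist'.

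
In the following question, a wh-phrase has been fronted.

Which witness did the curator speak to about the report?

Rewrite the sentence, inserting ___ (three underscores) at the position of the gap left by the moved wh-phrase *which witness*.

Which witness did the curator speak to ___ about the report?

In situ: The curator did speak to which witness about the report.
'which witness' is the object of the preposition 'to'. The gap is right after 'to'.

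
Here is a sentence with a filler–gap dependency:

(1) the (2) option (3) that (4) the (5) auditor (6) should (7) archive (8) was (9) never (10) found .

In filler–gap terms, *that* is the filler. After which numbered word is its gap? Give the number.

7

The filler 'that' is interpreted as the direct object of 'archive'. Fronting leaves a gap immediately after 'archive':
The option that the auditor should archive ___ was never found.
'archive' is word 7.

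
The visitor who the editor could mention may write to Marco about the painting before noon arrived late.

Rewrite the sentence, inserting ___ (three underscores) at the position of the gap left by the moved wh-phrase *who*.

The visitor who the editor could mention ___ may write to Marco about the painting before noon arrived late.

'who' is the subject of the clause embedded under 'mention'. The gap is right after 'mention'.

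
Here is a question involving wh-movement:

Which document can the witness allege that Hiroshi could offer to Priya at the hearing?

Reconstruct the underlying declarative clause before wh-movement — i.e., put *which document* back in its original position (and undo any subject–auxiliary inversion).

'which document' functions as the direct object of 'offer'. Fronting leaves a gap immediately after 'offer':
Which document can the witness allege that Hiroshi could offer ___ to Priya at the hearing?

The witness can allege that Hiroshi could offer which document to Priya at the hearing.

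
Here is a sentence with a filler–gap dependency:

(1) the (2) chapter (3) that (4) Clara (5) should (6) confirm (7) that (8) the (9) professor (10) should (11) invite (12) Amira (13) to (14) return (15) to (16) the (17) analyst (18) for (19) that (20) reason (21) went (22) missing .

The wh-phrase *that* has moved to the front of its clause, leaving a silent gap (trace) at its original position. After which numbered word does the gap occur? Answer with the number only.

'that' functions as the direct object of 'return'. Wh-movement fronts it, leaving a gap right after 'return':
The chapter that Clara should confirm that the professor should invite Amira to return ___ to the analyst for that reason went missing.
'return' is word 14.

14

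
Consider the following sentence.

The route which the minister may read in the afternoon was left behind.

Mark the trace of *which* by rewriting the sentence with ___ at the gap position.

The route which the minister may read ___ in the afternoon was left behind.

'which' functions as the direct object of 'read'. The gap is right after 'read'.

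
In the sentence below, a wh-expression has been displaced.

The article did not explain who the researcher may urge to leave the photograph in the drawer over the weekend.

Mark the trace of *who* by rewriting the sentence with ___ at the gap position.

The article did not explain who the researcher may urge ___ to leave the photograph in the drawer over the weekend.

In situ: The researcher may urge who to leave the photograph in the drawer over the weekend.
'who' functions as the direct object of 'urge'. The gap is right after 'urge'.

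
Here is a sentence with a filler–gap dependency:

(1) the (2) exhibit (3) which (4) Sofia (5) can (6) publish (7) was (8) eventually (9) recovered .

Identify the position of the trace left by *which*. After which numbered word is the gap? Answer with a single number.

6

'which' is the direct object of 'publish'. Fronting leaves a gap immediately after 'publish':
The exhibit which Sofia can publish ___ was eventually recovered.
'publish' is word 6.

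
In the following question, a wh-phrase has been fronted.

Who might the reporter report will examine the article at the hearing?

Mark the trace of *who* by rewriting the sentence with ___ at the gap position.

Who might the reporter report ___ will examine the article at the hearing?

In situ: The reporter might report who will examine the article at the hearing.
'who' is the subject of the clause embedded under 'report'. The gap is right after 'report'.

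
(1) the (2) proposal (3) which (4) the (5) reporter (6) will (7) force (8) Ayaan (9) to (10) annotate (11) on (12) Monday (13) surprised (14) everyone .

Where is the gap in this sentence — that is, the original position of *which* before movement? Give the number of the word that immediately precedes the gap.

10

'which' is the direct object of 'annotate'. It moves to the left edge, and the trace sits right after 'annotate':
The proposal which the reporter will force Ayaan to annotate ___ on Monday surprised everyone.
'annotate' is word 10.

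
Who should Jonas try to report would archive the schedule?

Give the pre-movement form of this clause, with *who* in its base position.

'who' functions as the subject of the clause embedded under 'report'. It moves to the left edge, and the trace sits right after 'report':
Who should Jonas try to report ___ would archive the schedule?

Jonas should try to report who would archive the schedule.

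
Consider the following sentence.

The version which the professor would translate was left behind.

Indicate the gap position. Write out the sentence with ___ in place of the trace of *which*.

'which' is the direct object of 'translate'. The gap is right after 'translate'.

The version which the professor would translate ___ was left behind.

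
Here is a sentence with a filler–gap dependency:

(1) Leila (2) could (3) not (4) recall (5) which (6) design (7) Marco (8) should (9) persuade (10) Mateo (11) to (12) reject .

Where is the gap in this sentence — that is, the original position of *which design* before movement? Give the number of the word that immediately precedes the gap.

Before movement: Marco should persuade Mateo to reject which design.
The filler 'which design' is interpreted as the direct object of 'reject'. Fronting leaves a gap immediately after 'reject':
Leila could not recall which design Marco should persuade Mateo to reject ___.
'reject' is word 12.

12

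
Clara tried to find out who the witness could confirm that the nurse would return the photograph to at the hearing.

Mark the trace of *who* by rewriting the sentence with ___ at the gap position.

Clara tried to find out who the witness could confirm that the nurse would return the photograph to ___ at the hearing.

In situ: The witness could confirm that the nurse would return the photograph to who at the hearing.
The filler 'who' is interpreted as the object of the preposition 'to' (recipient of 'return'). The gap is right after 'to'.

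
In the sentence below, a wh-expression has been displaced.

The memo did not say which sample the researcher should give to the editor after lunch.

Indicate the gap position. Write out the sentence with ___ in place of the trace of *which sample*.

The memo did not say which sample the researcher should give ___ to the editor after lunch.

Underlying clause: The researcher should give which sample to the editor after lunch.
'which sample' functions as the direct object of 'give'. The gap is right after 'give'.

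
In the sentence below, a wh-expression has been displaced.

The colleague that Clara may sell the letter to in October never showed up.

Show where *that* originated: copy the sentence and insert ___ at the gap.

'that' functions as the object of the preposition 'to' (recipient of 'sell'). The gap is right after 'to'.

The colleague that Clara may sell the letter to ___ in October never showed up.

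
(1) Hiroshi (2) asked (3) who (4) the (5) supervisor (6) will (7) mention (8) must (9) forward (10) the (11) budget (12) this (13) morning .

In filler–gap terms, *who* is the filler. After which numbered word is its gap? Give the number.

Before movement: The supervisor will mention who must forward the budget this morning.
'who' is the subject of the clause embedded under 'mention'. It moves to the left edge, and the trace sits right after 'mention':
Hiroshi asked who the supervisor will mention ___ must forward the budget this morning.
'mention' is word 7.

7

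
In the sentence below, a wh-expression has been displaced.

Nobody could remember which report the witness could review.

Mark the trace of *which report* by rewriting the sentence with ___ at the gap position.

Before movement: The witness could review which report.
'which report' functions as the direct object of 'review'. The gap is right after 'review'.

Nobody could remember which report the witness could review ___.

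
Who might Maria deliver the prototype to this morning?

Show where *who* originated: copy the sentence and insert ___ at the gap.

Underlying clause: Maria might deliver the prototype to who this morning.
'who' is the object of the preposition 'to' (recipient of 'deliver'). The gap is right after 'to'.

Who might Maria deliver the prototype to ___ this morning?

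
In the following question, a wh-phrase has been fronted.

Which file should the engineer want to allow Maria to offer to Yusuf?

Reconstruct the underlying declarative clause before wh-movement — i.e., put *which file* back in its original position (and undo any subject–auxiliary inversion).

The filler 'which file' is interpreted as the direct object of 'offer'. Fronting leaves a gap immediately after 'offer':
Which file should the engineer want to allow Maria to offer ___ to Yusuf?

The engineer should want to allow Maria to offer which file to Yusuf.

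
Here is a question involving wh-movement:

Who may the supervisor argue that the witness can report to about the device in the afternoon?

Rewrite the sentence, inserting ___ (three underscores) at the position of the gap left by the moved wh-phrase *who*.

Who may the supervisor argue that the witness can report to ___ about the device in the afternoon?

In situ: The supervisor may argue that the witness can report to who about the device in the afternoon.
'who' functions as the object of the preposition 'to'. The gap is right after 'to'.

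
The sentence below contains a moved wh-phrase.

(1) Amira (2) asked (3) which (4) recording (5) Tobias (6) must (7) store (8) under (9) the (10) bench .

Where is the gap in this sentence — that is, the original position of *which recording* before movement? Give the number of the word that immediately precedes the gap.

7

Before movement: Tobias must store which recording under the bench.
'which recording' is the direct object of 'store'. Wh-movement fronts it, leaving a gap right after 'store':
Amira asked which recording Tobias must store ___ under the bench.
'store' is word 7.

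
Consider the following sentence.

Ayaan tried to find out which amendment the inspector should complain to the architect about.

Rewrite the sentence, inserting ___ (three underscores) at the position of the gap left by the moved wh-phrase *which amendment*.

Underlying clause: The inspector should complain to the architect about which amendment.
The filler 'which amendment' is interpreted as the object of the preposition 'about'. The gap is right after 'about'.

Ayaan tried to find out which amendment the inspector should complain to the architect about ___.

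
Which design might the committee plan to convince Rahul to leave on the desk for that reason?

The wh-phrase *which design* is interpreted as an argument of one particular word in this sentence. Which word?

In situ: The committee might plan to convince Rahul to leave which design on the desk for that reason.
The filler 'which design' is interpreted as the direct object of 'leave'. Fronting leaves a gap immediately after 'leave':
Which design might the committee plan to convince Rahul to leave ___ on the desk for that reason?

leave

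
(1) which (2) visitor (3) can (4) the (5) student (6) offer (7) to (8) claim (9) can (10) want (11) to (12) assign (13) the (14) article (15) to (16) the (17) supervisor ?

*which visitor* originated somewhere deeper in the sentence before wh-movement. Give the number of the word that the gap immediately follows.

Underlying clause: The student can offer to claim which visitor can want to assign the article to the supervisor.
'which visitor' functions as the subject of the clause embedded under 'claim'. It moves to the left edge, and the trace sits right after 'claim':
Which visitor can the student offer to claim ___ can want to assign the article to the supervisor?
'claim' is word 8.

8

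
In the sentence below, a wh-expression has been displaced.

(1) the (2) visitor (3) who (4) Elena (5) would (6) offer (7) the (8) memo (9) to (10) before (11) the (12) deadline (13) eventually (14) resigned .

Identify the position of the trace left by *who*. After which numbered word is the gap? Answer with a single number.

9

'who' is the object of the preposition 'to' (recipient of 'offer'). Fronting leaves a gap immediately after 'to':
The visitor who Elena would offer the memo to ___ before the deadline eventually resigned.
'to' is word 9.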